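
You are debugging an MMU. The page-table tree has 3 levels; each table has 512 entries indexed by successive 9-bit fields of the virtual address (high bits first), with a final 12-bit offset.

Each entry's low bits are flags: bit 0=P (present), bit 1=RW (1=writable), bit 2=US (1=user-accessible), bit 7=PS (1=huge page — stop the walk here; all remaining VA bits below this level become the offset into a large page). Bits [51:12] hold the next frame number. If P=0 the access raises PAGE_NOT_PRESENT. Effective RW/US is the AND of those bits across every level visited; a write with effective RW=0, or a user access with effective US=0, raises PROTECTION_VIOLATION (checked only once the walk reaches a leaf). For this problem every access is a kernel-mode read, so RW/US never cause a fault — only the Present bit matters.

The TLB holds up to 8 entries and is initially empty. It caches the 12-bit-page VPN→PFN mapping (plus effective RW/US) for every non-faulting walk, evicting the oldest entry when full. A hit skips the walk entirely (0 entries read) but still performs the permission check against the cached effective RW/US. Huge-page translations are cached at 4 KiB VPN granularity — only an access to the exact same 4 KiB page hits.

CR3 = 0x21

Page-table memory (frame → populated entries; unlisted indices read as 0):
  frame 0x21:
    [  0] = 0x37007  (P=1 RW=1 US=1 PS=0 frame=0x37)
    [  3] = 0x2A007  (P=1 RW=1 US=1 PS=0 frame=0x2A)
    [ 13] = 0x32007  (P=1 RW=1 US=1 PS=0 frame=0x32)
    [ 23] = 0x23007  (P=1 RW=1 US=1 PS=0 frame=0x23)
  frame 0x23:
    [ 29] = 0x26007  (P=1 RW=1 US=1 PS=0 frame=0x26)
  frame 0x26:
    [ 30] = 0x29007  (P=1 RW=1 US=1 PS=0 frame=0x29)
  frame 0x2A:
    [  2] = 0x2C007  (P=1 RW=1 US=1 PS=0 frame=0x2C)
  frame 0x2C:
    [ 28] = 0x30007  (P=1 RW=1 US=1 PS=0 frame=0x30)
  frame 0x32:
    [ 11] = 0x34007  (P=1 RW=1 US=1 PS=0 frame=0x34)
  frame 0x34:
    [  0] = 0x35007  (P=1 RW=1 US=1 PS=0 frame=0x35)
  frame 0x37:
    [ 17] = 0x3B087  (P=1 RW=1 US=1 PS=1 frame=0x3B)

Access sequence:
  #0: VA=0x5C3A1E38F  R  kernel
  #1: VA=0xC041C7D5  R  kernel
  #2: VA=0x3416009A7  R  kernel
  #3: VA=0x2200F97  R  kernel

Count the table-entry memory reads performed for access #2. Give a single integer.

Walk each access:
#0 VA=0x5C3A1E38F (r,kernel):
  L0 @0x21[23] → 0x23007  P=1,RW=1,US=1,PS=0
  L1 @0x23[29] → 0x26007  P=1,RW=1,US=1,PS=0
  L2 @0x26[30] → 0x29007  P=1,RW=1,US=1,PS=0
  ✓ 0x2938F  — 3 lookups
#1 VA=0xC041C7D5 (r,kernel):
  L0 @0x21[3] → 0x2A007  P=1,RW=1,US=1,PS=0
  L1 @0x2A[2] → 0x2C007  P=1,RW=1,US=1,PS=0
  L2 @0x2C[28] → 0x30007  P=1,RW=1,US=1,PS=0
  ✓ 0x307D5  — 3 lookups
#2 VA=0x3416009A7 (r,kernel):
  L0 @0x21[13] → 0x32007  P=1,RW=1,US=1,PS=0
  L1 @0x32[11] → 0x34007  P=1,RW=1,US=1,PS=0
  L2 @0x34[0] → 0x35007  P=1,RW=1,US=1,PS=0
  ✓ 0x359A7  — 3 lookups
#3 VA=0x2200F97 (r,kernel):
  L0 @0x21[0] → 0x37007  P=1,RW=1,US=1,PS=0
  L1 @0x37[17] → 0x3B087  P=1,RW=1,US=1,PS=1
  ✓ 0x3BF97 (huge @L1)  — 2 lookups

Entries read for #2: 3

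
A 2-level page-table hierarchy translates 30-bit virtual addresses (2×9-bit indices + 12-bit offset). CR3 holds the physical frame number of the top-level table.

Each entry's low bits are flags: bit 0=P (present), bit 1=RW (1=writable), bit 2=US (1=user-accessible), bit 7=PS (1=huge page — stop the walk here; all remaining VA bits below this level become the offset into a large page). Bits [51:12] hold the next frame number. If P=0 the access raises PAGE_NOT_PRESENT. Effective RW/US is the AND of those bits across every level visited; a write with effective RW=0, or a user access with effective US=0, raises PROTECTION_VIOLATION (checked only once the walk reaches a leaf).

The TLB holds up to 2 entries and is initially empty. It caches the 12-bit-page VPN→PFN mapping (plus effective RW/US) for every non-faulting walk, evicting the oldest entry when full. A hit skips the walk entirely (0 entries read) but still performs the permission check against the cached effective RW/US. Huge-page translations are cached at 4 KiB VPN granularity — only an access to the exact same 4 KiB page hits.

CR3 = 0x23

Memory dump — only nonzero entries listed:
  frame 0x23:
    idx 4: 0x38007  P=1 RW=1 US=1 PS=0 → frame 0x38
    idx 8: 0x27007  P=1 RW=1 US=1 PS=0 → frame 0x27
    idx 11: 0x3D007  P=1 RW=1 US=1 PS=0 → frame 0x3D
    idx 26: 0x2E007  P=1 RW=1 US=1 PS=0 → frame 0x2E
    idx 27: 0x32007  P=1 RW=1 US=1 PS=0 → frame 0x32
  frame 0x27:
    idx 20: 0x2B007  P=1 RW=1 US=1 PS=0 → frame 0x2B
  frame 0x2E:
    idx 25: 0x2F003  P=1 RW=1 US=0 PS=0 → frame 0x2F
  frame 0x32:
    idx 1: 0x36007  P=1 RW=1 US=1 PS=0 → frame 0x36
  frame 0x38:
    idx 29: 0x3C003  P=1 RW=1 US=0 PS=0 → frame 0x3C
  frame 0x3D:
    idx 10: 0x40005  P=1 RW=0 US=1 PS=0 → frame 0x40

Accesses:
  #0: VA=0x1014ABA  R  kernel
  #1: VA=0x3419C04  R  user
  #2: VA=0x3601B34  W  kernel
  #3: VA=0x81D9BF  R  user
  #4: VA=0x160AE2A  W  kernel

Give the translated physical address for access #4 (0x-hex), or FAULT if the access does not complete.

Trace:
#0 VA=0x1014ABA (r,kernel):
  L0 @0x23[8] → 0x27007  P=1,RW=1,US=1,PS=0
  L1 @0x27[20] → 0x2B007  P=1,RW=1,US=1,PS=0
  ✓ 0x2BABA  — 2 lookups
#1 VA=0x3419C04 (r,user):
  L0 @0x23[26] → 0x2E007  P=1,RW=1,US=1,PS=0
  L1 @0x2E[25] → 0x2F003  P=1,RW=1,US=0,PS=0
  → PROTECTION_VIOLATION  (2 entries read)
#2 VA=0x3601B34 (w,kernel):
  L0 @0x23[27] → 0x32007  P=1,RW=1,US=1,PS=0
  L1 @0x32[1] → 0x36007  P=1,RW=1,US=1,PS=0
  ✓ 0x36B34  — 2 lookups
#3 VA=0x81D9BF (r,user):
  L0 @0x23[4] → 0x38007  P=1,RW=1,US=1,PS=0
  L1 @0x38[29] → 0x3C003  P=1,RW=1,US=0,PS=0
  → PROTECTION_VIOLATION  (2 entries read)
#4 VA=0x160AE2A (w,kernel):
  L0 @0x23[11] → 0x3D007  P=1,RW=1,US=1,PS=0
  L1 @0x3D[10] → 0x40005  P=1,RW=0,US=1,PS=0
  → PROTECTION_VIOLATION  (2 entries read)

Access #4 PA: FAULT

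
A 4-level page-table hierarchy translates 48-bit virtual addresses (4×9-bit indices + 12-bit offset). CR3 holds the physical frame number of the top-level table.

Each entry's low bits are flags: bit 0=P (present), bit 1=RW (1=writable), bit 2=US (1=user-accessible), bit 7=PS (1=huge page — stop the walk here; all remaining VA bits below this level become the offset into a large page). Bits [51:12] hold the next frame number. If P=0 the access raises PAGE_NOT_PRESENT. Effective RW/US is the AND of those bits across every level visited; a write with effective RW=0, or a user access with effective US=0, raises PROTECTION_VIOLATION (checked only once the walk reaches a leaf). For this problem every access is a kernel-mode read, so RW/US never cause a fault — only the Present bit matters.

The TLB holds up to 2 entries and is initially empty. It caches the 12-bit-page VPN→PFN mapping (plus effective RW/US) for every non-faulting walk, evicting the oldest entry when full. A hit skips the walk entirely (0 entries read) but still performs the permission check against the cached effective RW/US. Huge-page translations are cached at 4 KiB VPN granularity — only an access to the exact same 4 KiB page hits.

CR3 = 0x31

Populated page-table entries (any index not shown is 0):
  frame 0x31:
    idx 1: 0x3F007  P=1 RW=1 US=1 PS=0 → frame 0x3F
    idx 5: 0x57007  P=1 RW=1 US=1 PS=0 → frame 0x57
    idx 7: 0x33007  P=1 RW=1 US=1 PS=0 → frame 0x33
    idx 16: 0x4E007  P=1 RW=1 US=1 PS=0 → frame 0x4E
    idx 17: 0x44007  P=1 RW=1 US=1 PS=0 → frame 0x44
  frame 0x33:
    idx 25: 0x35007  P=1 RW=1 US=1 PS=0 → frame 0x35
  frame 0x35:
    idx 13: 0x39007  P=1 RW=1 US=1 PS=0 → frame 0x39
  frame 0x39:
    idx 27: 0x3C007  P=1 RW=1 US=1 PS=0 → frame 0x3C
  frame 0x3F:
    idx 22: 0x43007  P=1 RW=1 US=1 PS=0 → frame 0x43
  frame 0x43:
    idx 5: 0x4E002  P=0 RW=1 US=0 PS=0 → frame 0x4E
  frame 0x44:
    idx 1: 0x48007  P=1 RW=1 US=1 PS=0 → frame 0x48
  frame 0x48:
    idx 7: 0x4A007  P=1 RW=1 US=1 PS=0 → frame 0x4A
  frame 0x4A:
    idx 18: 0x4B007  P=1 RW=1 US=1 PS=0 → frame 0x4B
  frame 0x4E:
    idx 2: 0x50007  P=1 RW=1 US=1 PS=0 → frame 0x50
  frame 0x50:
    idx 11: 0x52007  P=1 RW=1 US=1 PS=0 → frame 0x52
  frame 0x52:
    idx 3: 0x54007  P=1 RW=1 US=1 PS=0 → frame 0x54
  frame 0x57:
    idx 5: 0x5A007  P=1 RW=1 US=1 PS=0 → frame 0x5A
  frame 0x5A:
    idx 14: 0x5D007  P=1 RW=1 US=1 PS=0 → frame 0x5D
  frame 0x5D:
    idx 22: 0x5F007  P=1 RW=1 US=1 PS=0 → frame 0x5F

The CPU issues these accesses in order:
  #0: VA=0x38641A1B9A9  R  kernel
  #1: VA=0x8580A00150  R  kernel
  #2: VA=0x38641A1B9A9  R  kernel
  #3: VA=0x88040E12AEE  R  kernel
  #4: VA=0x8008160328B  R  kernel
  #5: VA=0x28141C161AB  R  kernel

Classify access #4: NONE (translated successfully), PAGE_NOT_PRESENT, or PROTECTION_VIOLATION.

Per-access translation:
#0 VA=0x38641A1B9A9 (r,kernel):
  lvl0: tbl 0x31, slot 7 ⇒ 0x33007 (P1/RW1/US1/PS0)
  lvl1: tbl 0x33, slot 25 ⇒ 0x35007 (P1/RW1/US1/PS0)
  lvl2: tbl 0x35, slot 13 ⇒ 0x39007 (P1/RW1/US1/PS0)
  lvl3: tbl 0x39, slot 27 ⇒ 0x3C007 (P1/RW1/US1/PS0)
  ⇒ phys 0x3C9A9  [4 reads]
#1 VA=0x8580A00150 (r,kernel):
  lvl0: tbl 0x31, slot 1 ⇒ 0x3F007 (P1/RW1/US1/PS0)
  lvl1: tbl 0x3F, slot 22 ⇒ 0x43007 (P1/RW1/US1/PS0)
  lvl2: tbl 0x43, slot 5 ⇒ 0x4E002 (P0/RW1/US0/PS0)
  → PAGE_NOT_PRESENT  (3 entries read)
#2 VA=0x38641A1B9A9 (r,kernel):
  TLB hit vpn=0x38641A1B → PA=0x3C9A9
#3 VA=0x88040E12AEE (r,kernel):
  lvl0: tbl 0x31, slot 17 ⇒ 0x44007 (P1/RW1/US1/PS0)
  lvl1: tbl 0x44, slot 1 ⇒ 0x48007 (P1/RW1/US1/PS0)
  lvl2: tbl 0x48, slot 7 ⇒ 0x4A007 (P1/RW1/US1/PS0)
  lvl3: tbl 0x4A, slot 18 ⇒ 0x4B007 (P1/RW1/US1/PS0)
  ⇒ phys 0x4BAEE  [4 reads]
#4 VA=0x8008160328B (r,kernel):
  lvl0: tbl 0x31, slot 16 ⇒ 0x4E007 (P1/RW1/US1/PS0)
  lvl1: tbl 0x4E, slot 2 ⇒ 0x50007 (P1/RW1/US1/PS0)
  lvl2: tbl 0x50, slot 11 ⇒ 0x52007 (P1/RW1/US1/PS0)
  lvl3: tbl 0x52, slot 3 ⇒ 0x54007 (P1/RW1/US1/PS0)
  ⇒ phys 0x5428B  [4 reads]
#5 VA=0x28141C161AB (r,kernel):
  lvl0: tbl 0x31, slot 5 ⇒ 0x57007 (P1/RW1/US1/PS0)
  lvl1: tbl 0x57, slot 5 ⇒ 0x5A007 (P1/RW1/US1/PS0)
  lvl2: tbl 0x5A, slot 14 ⇒ 0x5D007 (P1/RW1/US1/PS0)
  lvl3: tbl 0x5D, slot 22 ⇒ 0x5F007 (P1/RW1/US1/PS0)
  ⇒ phys 0x5F1AB  [4 reads]

Access #4 fault: NONE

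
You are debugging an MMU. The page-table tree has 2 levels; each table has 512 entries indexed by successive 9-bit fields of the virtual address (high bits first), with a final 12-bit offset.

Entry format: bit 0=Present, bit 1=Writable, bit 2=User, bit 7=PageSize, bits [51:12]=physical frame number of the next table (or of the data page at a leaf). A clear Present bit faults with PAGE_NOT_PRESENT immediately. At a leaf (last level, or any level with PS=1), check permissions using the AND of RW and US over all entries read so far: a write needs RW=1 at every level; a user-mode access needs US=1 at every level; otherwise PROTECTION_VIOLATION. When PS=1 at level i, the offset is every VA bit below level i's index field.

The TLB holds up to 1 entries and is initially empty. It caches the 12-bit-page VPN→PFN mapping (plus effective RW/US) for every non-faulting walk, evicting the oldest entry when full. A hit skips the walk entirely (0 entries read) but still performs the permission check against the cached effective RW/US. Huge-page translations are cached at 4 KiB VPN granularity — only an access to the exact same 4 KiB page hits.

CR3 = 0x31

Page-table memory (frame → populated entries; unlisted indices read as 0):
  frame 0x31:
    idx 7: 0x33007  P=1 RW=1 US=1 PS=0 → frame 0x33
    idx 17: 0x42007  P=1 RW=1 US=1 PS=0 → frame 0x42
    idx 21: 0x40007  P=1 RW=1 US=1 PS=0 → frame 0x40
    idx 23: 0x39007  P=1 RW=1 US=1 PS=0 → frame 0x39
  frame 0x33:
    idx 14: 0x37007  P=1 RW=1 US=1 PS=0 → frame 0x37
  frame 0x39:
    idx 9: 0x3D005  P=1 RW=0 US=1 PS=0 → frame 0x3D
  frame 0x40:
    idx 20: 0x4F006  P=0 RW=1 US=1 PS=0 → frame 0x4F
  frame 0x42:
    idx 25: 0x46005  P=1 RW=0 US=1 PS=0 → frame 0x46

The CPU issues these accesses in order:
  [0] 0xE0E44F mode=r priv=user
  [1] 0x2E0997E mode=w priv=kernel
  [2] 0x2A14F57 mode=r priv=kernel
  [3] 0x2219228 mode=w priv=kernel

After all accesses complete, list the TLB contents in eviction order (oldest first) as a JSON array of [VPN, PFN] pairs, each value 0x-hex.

Per-access translation:
#0 VA=0xE0E44F (r,user):
  lvl0: tbl 0x31, slot 7 ⇒ 0x33007 (P1/RW1/US1/PS0)
  lvl1: tbl 0x33, slot 14 ⇒ 0x37007 (P1/RW1/US1/PS0)
  ⇒ phys 0x3744F  [2 reads]
#1 VA=0x2E0997E (w,kernel):
  lvl0: tbl 0x31, slot 23 ⇒ 0x39007 (P1/RW1/US1/PS0)
  lvl1: tbl 0x39, slot 9 ⇒ 0x3D005 (P1/RW0/US1/PS0)
  ✗ PROTECTION_VIOLATION  [2 reads]
#2 VA=0x2A14F57 (r,kernel):
  lvl0: tbl 0x31, slot 21 ⇒ 0x40007 (P1/RW1/US1/PS0)
  lvl1: tbl 0x40, slot 20 ⇒ 0x4F006 (P0/RW1/US1/PS0)
  ✗ PAGE_NOT_PRESENT  [2 reads]
#3 VA=0x2219228 (w,kernel):
  lvl0: tbl 0x31, slot 17 ⇒ 0x42007 (P1/RW1/US1/PS0)
  lvl1: tbl 0x42, slot 25 ⇒ 0x46005 (P1/RW0/US1/PS0)
  ✗ PROTECTION_VIOLATION  [2 reads]

TLB: [["0xE0E", "0x37"]]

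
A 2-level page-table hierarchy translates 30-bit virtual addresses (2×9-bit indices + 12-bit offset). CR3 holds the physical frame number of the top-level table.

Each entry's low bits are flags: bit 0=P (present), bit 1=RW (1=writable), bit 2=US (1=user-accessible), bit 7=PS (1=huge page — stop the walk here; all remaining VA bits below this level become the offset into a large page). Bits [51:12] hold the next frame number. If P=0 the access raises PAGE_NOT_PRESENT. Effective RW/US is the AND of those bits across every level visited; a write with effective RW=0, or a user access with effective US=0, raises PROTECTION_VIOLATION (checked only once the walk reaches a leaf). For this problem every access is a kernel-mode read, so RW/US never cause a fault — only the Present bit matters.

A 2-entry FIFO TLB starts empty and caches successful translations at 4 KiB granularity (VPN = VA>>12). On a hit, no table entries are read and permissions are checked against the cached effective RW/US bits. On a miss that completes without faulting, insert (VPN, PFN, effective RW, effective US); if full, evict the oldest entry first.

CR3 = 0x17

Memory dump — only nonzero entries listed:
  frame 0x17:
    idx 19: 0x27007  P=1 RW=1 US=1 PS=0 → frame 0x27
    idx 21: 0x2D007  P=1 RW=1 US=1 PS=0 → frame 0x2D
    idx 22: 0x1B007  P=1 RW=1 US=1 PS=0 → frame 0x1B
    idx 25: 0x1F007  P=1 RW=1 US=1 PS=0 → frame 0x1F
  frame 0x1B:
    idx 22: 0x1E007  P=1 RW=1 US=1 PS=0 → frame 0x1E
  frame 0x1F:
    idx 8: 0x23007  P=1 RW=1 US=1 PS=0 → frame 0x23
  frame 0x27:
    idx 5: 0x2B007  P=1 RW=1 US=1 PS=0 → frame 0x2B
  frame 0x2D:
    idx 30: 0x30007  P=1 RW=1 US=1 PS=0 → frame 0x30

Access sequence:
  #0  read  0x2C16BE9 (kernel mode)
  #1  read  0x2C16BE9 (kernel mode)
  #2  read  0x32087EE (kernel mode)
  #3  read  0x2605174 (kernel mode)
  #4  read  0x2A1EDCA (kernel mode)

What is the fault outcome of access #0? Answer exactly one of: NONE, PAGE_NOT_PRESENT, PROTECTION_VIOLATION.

Walk each access:
#0 VA=0x2C16BE9 (r,kernel):
  lvl0: tbl 0x17, slot 22 ⇒ 0x1B007 (P1/RW1/US1/PS0)
  lvl1: tbl 0x1B, slot 22 ⇒ 0x1E007 (P1/RW1/US1/PS0)
  → PA=0x1EBE9  (2 entries read)
#1 VA=0x2C16BE9 (r,kernel):
  TLB hit vpn=0x2C16 → PA=0x1EBE9
#2 VA=0x32087EE (r,kernel):
  lvl0: tbl 0x17, slot 25 ⇒ 0x1F007 (P1/RW1/US1/PS0)
  lvl1: tbl 0x1F, slot 8 ⇒ 0x23007 (P1/RW1/US1/PS0)
  → PA=0x237EE  (2 entries read)
#3 VA=0x2605174 (r,kernel):
  lvl0: tbl 0x17, slot 19 ⇒ 0x27007 (P1/RW1/US1/PS0)
  lvl1: tbl 0x27, slot 5 ⇒ 0x2B007 (P1/RW1/US1/PS0)
  → PA=0x2B174  (2 entries read)
#4 VA=0x2A1EDCA (r,kernel):
  lvl0: tbl 0x17, slot 21 ⇒ 0x2D007 (P1/RW1/US1/PS0)
  lvl1: tbl 0x2D, slot 30 ⇒ 0x30007 (P1/RW1/US1/PS0)
  → PA=0x30DCA  (2 entries read)

Access #0 fault: NONE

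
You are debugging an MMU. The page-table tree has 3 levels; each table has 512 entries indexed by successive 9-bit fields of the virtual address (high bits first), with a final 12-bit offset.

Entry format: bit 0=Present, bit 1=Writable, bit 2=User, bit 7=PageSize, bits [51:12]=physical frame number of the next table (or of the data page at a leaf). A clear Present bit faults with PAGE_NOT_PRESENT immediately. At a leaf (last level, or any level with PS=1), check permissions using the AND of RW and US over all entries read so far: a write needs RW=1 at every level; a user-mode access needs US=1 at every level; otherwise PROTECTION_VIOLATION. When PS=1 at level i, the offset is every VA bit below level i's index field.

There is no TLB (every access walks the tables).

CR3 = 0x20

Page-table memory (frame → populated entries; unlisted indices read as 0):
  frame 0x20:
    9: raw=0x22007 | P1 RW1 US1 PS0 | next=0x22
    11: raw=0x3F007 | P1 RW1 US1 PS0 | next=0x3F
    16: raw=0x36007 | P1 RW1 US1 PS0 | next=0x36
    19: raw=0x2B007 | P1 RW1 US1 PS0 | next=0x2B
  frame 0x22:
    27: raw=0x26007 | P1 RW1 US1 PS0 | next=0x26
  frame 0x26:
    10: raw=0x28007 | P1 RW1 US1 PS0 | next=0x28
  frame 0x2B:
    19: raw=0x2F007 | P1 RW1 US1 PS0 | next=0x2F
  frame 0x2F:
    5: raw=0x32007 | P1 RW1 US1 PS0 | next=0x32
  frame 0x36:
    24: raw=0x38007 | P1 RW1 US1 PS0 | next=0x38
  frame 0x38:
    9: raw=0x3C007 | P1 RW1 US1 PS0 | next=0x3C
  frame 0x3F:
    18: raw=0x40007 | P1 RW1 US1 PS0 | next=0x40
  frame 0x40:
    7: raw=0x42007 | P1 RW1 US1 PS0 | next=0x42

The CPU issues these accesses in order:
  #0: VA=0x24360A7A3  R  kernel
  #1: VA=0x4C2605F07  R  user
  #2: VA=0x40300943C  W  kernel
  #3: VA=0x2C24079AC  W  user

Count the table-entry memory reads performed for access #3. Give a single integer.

Trace:
#0 VA=0x24360A7A3 (r,kernel):
  L0 @0x20[9] → 0x22007  P=1,RW=1,US=1,PS=0
  L1 @0x22[27] → 0x26007  P=1,RW=1,US=1,PS=0
  L2 @0x26[10] → 0x28007  P=1,RW=1,US=1,PS=0
  → PA=0x287A3  (3 entries read)
#1 VA=0x4C2605F07 (r,user):
  L0 @0x20[19] → 0x2B007  P=1,RW=1,US=1,PS=0
  L1 @0x2B[19] → 0x2F007  P=1,RW=1,US=1,PS=0
  L2 @0x2F[5] → 0x32007  P=1,RW=1,US=1,PS=0
  → PA=0x32F07  (3 entries read)
#2 VA=0x40300943C (w,kernel):
  L0 @0x20[16] → 0x36007  P=1,RW=1,US=1,PS=0
  L1 @0x36[24] → 0x38007  P=1,RW=1,US=1,PS=0
  L2 @0x38[9] → 0x3C007  P=1,RW=1,US=1,PS=0
  → PA=0x3C43C  (3 entries read)
#3 VA=0x2C24079AC (w,user):
  L0 @0x20[11] → 0x3F007  P=1,RW=1,US=1,PS=0
  L1 @0x3F[18] → 0x40007  P=1,RW=1,US=1,PS=0
  L2 @0x40[7] → 0x42007  P=1,RW=1,US=1,PS=0
  → PA=0x429AC  (3 entries read)

Entries read for #3: 3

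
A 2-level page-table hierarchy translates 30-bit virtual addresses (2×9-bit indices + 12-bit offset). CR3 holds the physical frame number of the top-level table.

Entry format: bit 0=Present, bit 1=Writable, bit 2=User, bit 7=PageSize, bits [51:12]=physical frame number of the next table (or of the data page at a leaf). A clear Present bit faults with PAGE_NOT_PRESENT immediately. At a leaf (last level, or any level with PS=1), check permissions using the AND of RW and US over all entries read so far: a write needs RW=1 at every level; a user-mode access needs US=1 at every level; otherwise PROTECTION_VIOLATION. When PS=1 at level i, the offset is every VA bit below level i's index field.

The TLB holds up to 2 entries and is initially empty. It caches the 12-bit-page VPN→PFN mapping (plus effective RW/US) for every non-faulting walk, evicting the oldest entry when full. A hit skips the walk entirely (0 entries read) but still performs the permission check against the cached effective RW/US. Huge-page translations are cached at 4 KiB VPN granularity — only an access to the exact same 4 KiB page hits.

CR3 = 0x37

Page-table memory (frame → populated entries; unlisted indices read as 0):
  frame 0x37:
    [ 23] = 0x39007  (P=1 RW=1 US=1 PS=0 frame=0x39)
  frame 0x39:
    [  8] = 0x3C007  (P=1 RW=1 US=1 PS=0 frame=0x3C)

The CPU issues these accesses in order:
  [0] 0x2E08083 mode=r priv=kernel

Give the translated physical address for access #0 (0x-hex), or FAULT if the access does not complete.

Per-access translation:
#0 VA=0x2E08083 (r,kernel):
  lvl0: tbl 0x37, slot 23 ⇒ 0x39007 (P1/RW1/US1/PS0)
  lvl1: tbl 0x39, slot 8 ⇒ 0x3C007 (P1/RW1/US1/PS0)
  ✓ 0x3C083  — 2 lookups

Access #0 PA: 0x3C083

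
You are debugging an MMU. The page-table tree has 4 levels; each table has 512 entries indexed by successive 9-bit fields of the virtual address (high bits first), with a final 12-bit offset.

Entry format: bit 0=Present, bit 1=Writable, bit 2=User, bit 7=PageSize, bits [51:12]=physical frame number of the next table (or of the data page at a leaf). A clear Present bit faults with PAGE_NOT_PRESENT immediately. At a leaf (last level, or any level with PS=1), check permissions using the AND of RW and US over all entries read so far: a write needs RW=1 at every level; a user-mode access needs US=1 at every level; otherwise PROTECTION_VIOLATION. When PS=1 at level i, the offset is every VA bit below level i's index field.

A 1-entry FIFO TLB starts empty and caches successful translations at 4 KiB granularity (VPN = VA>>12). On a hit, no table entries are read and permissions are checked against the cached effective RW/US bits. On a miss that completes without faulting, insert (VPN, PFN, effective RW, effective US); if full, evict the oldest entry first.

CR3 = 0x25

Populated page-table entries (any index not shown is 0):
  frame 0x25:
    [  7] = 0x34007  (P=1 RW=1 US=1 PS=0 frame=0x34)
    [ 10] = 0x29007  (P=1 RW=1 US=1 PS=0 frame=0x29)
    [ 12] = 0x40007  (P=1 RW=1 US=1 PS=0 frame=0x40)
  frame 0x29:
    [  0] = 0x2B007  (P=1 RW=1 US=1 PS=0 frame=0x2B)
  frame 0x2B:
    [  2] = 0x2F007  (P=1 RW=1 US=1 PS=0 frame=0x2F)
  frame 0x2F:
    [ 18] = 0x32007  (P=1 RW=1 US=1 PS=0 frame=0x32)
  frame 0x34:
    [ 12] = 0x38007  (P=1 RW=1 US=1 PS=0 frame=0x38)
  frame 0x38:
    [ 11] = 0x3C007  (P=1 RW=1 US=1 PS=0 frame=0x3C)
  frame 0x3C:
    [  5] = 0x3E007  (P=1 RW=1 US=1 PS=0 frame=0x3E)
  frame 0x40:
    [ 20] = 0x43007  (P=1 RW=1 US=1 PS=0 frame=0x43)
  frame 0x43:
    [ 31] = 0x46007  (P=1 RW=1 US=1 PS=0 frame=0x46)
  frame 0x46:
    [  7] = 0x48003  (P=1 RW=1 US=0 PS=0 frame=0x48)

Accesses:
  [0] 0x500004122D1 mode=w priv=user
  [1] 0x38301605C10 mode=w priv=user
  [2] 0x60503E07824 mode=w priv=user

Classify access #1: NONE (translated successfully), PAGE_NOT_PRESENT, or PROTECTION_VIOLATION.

Trace:
#0 VA=0x500004122D1 (w,user):
  [0] read 0x25 idx=10: raw=0x29007 flags P=1 W=1 U=1 S=0
  [1] read 0x29 idx=0: raw=0x2B007 flags P=1 W=1 U=1 S=0
  [2] read 0x2B idx=2: raw=0x2F007 flags P=1 W=1 U=1 S=0
  [3] read 0x2F idx=18: raw=0x32007 flags P=1 W=1 U=1 S=0
  ✓ 0x322D1  — 4 lookups
#1 VA=0x38301605C10 (w,user):
  [0] read 0x25 idx=7: raw=0x34007 flags P=1 W=1 U=1 S=0
  [1] read 0x34 idx=12: raw=0x38007 flags P=1 W=1 U=1 S=0
  [2] read 0x38 idx=11: raw=0x3C007 flags P=1 W=1 U=1 S=0
  [3] read 0x3C idx=5: raw=0x3E007 flags P=1 W=1 U=1 S=0
  ✓ 0x3EC10  — 4 lookups
#2 VA=0x60503E07824 (w,user):
  [0] read 0x25 idx=12: raw=0x40007 flags P=1 W=1 U=1 S=0
  [1] read 0x40 idx=20: raw=0x43007 flags P=1 W=1 U=1 S=0
  [2] read 0x43 idx=31: raw=0x46007 flags P=1 W=1 U=1 S=0
  [3] read 0x46 idx=7: raw=0x48003 flags P=1 W=1 U=0 S=0
  ✗ PROTECTION_VIOLATION  [4 reads]

Access #1 fault: NONE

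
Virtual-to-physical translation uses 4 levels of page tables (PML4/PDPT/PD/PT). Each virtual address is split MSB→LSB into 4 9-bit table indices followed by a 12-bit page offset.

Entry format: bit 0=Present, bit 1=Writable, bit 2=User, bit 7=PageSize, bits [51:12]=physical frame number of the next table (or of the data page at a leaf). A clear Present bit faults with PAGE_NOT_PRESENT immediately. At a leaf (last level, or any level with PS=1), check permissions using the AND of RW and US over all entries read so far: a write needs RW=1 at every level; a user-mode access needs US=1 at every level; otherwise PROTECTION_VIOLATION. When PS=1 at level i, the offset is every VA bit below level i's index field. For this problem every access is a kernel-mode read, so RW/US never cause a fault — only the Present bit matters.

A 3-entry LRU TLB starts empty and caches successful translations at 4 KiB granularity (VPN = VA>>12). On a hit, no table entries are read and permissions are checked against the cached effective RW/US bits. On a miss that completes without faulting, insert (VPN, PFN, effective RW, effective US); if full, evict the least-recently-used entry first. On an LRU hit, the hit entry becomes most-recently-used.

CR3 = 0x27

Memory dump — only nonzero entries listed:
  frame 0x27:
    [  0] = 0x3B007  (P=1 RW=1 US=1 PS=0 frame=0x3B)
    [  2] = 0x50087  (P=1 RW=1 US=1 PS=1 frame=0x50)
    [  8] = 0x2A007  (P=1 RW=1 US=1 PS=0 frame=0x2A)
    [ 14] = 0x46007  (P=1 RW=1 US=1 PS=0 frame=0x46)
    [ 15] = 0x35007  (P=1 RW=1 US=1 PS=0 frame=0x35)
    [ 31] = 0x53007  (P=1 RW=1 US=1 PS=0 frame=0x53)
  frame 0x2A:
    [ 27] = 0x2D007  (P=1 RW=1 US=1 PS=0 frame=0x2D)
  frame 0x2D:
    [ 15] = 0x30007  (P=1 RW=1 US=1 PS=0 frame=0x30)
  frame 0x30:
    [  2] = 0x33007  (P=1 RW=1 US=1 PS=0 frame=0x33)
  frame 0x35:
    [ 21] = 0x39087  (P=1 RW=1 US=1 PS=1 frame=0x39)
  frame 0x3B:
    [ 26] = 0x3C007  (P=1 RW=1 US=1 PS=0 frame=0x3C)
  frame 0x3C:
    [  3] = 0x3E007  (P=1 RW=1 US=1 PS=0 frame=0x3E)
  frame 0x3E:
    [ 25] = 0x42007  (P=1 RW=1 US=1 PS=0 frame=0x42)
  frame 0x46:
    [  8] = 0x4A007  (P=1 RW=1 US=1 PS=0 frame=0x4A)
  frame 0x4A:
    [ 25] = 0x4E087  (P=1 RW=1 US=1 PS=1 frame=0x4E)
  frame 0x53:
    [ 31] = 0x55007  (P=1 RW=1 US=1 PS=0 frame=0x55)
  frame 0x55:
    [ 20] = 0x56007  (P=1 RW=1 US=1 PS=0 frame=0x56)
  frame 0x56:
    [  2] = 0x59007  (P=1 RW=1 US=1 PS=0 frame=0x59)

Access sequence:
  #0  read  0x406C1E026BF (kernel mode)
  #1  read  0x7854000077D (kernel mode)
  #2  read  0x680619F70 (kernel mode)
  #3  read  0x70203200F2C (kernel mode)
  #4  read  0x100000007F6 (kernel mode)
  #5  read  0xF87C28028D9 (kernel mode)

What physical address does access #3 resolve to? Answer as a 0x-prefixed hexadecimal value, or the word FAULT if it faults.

Trace:
#0 VA=0x406C1E026BF (r,kernel):
  L0: frame=0x27 idx=8 entry=0x2A007 [P=1 RW=1 US=1 PS=0]
  L1: frame=0x2A idx=27 entry=0x2D007 [P=1 RW=1 US=1 PS=0]
  L2: frame=0x2D idx=15 entry=0x30007 [P=1 RW=1 US=1 PS=0]
  L3: frame=0x30 idx=2 entry=0x33007 [P=1 RW=1 US=1 PS=0]
  ✓ 0x336BF  — 4 lookups
#1 VA=0x7854000077D (r,kernel):
  L0: frame=0x27 idx=15 entry=0x35007 [P=1 RW=1 US=1 PS=0]
  L1: frame=0x35 idx=21 entry=0x39087 [P=1 RW=1 US=1 PS=1]
  ✓ 0x3977D (huge @L1)  — 2 lookups
#2 VA=0x680619F70 (r,kernel):
  L0: frame=0x27 idx=0 entry=0x3B007 [P=1 RW=1 US=1 PS=0]
  L1: frame=0x3B idx=26 entry=0x3C007 [P=1 RW=1 US=1 PS=0]
  L2: frame=0x3C idx=3 entry=0x3E007 [P=1 RW=1 US=1 PS=0]
  L3: frame=0x3E idx=25 entry=0x42007 [P=1 RW=1 US=1 PS=0]
  ✓ 0x42F70  — 4 lookups
#3 VA=0x70203200F2C (r,kernel):
  L0: frame=0x27 idx=14 entry=0x46007 [P=1 RW=1 US=1 PS=0]
  L1: frame=0x46 idx=8 entry=0x4A007 [P=1 RW=1 US=1 PS=0]
  L2: frame=0x4A idx=25 entry=0x4E087 [P=1 RW=1 US=1 PS=1]
  ✓ 0x4EF2C (huge @L2)  — 3 lookups
#4 VA=0x100000007F6 (r,kernel):
  L0: frame=0x27 idx=2 entry=0x50087 [P=1 RW=1 US=1 PS=1]
  ✓ 0x507F6 (huge @L0)  — 1 lookups
#5 VA=0xF87C28028D9 (r,kernel):
  L0: frame=0x27 idx=31 entry=0x53007 [P=1 RW=1 US=1 PS=0]
  L1: frame=0x53 idx=31 entry=0x55007 [P=1 RW=1 US=1 PS=0]
  L2: frame=0x55 idx=20 entry=0x56007 [P=1 RW=1 US=1 PS=0]
  L3: frame=0x56 idx=2 entry=0x59007 [P=1 RW=1 US=1 PS=0]
  ✓ 0x598D9  — 4 lookups

Access #3 PA: 0x4EF2C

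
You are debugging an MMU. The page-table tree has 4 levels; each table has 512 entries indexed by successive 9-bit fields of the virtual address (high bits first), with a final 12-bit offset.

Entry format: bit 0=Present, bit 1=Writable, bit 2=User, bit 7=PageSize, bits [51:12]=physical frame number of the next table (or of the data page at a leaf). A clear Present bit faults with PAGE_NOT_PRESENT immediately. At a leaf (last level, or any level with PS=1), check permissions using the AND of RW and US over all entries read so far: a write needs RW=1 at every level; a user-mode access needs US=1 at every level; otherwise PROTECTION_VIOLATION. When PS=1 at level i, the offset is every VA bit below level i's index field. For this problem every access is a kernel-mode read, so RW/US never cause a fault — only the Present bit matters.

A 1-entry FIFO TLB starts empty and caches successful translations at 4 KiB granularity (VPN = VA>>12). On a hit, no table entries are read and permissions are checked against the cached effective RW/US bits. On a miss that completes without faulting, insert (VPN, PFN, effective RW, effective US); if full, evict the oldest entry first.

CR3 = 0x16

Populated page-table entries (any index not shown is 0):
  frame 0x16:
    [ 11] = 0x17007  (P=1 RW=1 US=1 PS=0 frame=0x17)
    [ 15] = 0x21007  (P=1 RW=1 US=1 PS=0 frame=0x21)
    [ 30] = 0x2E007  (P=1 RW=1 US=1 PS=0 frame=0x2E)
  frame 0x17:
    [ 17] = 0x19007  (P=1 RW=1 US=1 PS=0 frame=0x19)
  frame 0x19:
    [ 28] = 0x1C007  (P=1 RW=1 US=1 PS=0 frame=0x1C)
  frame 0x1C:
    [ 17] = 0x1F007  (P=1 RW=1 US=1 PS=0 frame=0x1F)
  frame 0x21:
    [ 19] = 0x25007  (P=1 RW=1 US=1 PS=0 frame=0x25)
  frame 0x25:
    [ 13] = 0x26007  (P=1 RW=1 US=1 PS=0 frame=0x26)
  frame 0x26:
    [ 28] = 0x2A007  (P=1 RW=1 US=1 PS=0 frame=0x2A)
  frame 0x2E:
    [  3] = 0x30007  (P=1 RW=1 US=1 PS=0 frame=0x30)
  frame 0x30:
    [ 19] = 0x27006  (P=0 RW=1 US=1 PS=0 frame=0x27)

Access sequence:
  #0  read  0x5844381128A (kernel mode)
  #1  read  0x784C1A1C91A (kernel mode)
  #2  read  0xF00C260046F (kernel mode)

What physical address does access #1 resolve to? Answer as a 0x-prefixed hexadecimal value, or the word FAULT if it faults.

Walk each access:
#0 VA=0x5844381128A (r,kernel):
  L0: frame=0x16 idx=11 entry=0x17007 [P=1 RW=1 US=1 PS=0]
  L1: frame=0x17 idx=17 entry=0x19007 [P=1 RW=1 US=1 PS=0]
  L2: frame=0x19 idx=28 entry=0x1C007 [P=1 RW=1 US=1 PS=0]
  L3: frame=0x1C idx=17 entry=0x1F007 [P=1 RW=1 US=1 PS=0]
  ✓ 0x1F28A  — 4 lookups
#1 VA=0x784C1A1C91A (r,kernel):
  L0: frame=0x16 idx=15 entry=0x21007 [P=1 RW=1 US=1 PS=0]
  L1: frame=0x21 idx=19 entry=0x25007 [P=1 RW=1 US=1 PS=0]
  L2: frame=0x25 idx=13 entry=0x26007 [P=1 RW=1 US=1 PS=0]
  L3: frame=0x26 idx=28 entry=0x2A007 [P=1 RW=1 US=1 PS=0]
  ✓ 0x2A91A  — 4 lookups
#2 VA=0xF00C260046F (r,kernel):
  L0: frame=0x16 idx=30 entry=0x2E007 [P=1 RW=1 US=1 PS=0]
  L1: frame=0x2E idx=3 entry=0x30007 [P=1 RW=1 US=1 PS=0]
  L2: frame=0x30 idx=19 entry=0x27006 [P=0 RW=1 US=1 PS=0]
  ⇒ fault: PAGE_NOT_PRESENT  — 3 lookups

Access #1 PA: 0x2A91A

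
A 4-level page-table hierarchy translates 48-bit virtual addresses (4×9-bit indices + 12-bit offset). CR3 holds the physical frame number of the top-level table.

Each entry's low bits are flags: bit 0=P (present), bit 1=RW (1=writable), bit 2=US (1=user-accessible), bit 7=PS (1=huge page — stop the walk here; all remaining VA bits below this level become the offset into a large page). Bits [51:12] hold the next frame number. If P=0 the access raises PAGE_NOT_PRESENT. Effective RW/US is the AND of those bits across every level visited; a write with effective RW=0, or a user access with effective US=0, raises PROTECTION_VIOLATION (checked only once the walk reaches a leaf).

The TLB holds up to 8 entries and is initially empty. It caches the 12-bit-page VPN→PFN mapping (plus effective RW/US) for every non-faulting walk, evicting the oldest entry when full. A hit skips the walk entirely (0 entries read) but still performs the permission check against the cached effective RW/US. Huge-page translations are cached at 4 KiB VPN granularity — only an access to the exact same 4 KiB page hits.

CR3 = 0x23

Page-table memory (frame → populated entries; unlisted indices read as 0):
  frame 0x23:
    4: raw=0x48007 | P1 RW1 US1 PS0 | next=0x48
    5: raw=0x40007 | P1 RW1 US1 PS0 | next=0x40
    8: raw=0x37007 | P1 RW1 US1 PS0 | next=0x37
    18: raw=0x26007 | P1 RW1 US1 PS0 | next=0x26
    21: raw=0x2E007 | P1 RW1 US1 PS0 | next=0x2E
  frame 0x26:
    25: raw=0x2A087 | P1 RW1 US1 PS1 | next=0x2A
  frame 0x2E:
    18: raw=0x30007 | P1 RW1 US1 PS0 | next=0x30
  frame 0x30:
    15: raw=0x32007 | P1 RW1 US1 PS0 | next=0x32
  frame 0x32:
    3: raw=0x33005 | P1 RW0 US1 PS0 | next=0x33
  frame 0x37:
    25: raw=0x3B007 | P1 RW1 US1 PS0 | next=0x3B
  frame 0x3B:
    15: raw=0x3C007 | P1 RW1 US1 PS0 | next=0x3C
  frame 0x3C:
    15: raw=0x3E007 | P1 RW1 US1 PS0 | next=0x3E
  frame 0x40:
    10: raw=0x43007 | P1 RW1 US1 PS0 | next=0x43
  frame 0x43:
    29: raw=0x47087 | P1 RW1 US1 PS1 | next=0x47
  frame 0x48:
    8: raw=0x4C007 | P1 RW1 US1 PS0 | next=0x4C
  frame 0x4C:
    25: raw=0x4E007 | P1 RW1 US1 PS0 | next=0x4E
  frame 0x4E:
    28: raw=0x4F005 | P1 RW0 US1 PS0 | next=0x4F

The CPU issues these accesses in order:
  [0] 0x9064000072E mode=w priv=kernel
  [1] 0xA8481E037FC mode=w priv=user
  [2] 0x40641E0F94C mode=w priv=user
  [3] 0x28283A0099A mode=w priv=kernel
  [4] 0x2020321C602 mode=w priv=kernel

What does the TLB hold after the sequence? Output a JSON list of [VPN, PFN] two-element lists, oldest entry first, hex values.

Trace:
#0 VA=0x9064000072E (w,kernel):
  [0] read 0x23 idx=18: raw=0x26007 flags P=1 W=1 U=1 S=0
  [1] read 0x26 idx=25: raw=0x2A087 flags P=1 W=1 U=1 S=1
  ✓ 0x2A72E (huge @L1)  — 2 lookups
#1 VA=0xA8481E037FC (w,user):
  [0] read 0x23 idx=21: raw=0x2E007 flags P=1 W=1 U=1 S=0
  [1] read 0x2E idx=18: raw=0x30007 flags P=1 W=1 U=1 S=0
  [2] read 0x30 idx=15: raw=0x32007 flags P=1 W=1 U=1 S=0
  [3] read 0x32 idx=3: raw=0x33005 flags P=1 W=0 U=1 S=0
  → PROTECTION_VIOLATION  (4 entries read)
#2 VA=0x40641E0F94C (w,user):
  [0] read 0x23 idx=8: raw=0x37007 flags P=1 W=1 U=1 S=0
  [1] read 0x37 idx=25: raw=0x3B007 flags P=1 W=1 U=1 S=0
  [2] read 0x3B idx=15: raw=0x3C007 flags P=1 W=1 U=1 S=0
  [3] read 0x3C idx=15: raw=0x3E007 flags P=1 W=1 U=1 S=0
  ✓ 0x3E94C  — 4 lookups
#3 VA=0x28283A0099A (w,kernel):
  [0] read 0x23 idx=5: raw=0x40007 flags P=1 W=1 U=1 S=0
  [1] read 0x40 idx=10: raw=0x43007 flags P=1 W=1 U=1 S=0
  [2] read 0x43 idx=29: raw=0x47087 flags P=1 W=1 U=1 S=1
  ✓ 0x4799A (huge @L2)  — 3 lookups
#4 VA=0x2020321C602 (w,kernel):
  [0] read 0x23 idx=4: raw=0x48007 flags P=1 W=1 U=1 S=0
  [1] read 0x48 idx=8: raw=0x4C007 flags P=1 W=1 U=1 S=0
  [2] read 0x4C idx=25: raw=0x4E007 flags P=1 W=1 U=1 S=0
  [3] read 0x4E idx=28: raw=0x4F005 flags P=1 W=0 U=1 S=0
  → PROTECTION_VIOLATION  (4 entries read)

TLB: [["0x90640000", "0x2A"], ["0x40641E0F", "0x3E"], ["0x28283A00", "0x47"]]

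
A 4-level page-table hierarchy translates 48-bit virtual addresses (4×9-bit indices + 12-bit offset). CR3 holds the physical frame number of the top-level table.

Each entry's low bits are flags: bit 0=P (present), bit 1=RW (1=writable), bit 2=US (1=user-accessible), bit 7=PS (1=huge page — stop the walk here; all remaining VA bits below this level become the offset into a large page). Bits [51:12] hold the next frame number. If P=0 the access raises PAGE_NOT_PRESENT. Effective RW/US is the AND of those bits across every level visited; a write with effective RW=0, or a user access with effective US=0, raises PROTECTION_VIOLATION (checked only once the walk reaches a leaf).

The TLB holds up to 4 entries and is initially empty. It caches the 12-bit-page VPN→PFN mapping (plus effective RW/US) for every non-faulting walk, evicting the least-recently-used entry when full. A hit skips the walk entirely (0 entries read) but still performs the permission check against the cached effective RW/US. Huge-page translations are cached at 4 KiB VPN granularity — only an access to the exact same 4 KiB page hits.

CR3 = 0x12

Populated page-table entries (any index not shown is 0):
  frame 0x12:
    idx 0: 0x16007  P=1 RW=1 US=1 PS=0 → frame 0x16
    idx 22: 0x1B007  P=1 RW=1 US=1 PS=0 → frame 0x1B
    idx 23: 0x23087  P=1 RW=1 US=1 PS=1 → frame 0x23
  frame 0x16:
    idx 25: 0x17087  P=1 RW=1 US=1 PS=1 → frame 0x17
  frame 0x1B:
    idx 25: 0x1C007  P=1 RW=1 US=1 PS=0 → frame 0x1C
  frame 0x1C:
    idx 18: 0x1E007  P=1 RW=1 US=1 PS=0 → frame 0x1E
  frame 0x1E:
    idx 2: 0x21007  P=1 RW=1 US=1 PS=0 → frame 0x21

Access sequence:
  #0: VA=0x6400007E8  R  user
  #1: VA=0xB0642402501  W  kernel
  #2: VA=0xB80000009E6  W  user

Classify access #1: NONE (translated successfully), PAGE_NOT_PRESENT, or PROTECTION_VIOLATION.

Per-access translation:
#0 VA=0x6400007E8 (r,user):
  lvl0: tbl 0x12, slot 0 ⇒ 0x16007 (P1/RW1/US1/PS0)
  lvl1: tbl 0x16, slot 25 ⇒ 0x17087 (P1/RW1/US1/PS1)
  ⇒ phys 0x177E8 (huge @L1)  [2 reads]
#1 VA=0xB0642402501 (w,kernel):
  lvl0: tbl 0x12, slot 22 ⇒ 0x1B007 (P1/RW1/US1/PS0)
  lvl1: tbl 0x1B, slot 25 ⇒ 0x1C007 (P1/RW1/US1/PS0)
  lvl2: tbl 0x1C, slot 18 ⇒ 0x1E007 (P1/RW1/US1/PS0)
  lvl3: tbl 0x1E, slot 2 ⇒ 0x21007 (P1/RW1/US1/PS0)
  ⇒ phys 0x21501  [4 reads]
#2 VA=0xB80000009E6 (w,user):
  lvl0: tbl 0x12, slot 23 ⇒ 0x23087 (P1/RW1/US1/PS1)
  ⇒ phys 0x239E6 (huge @L0)  [1 reads]

Access #1 fault: NONE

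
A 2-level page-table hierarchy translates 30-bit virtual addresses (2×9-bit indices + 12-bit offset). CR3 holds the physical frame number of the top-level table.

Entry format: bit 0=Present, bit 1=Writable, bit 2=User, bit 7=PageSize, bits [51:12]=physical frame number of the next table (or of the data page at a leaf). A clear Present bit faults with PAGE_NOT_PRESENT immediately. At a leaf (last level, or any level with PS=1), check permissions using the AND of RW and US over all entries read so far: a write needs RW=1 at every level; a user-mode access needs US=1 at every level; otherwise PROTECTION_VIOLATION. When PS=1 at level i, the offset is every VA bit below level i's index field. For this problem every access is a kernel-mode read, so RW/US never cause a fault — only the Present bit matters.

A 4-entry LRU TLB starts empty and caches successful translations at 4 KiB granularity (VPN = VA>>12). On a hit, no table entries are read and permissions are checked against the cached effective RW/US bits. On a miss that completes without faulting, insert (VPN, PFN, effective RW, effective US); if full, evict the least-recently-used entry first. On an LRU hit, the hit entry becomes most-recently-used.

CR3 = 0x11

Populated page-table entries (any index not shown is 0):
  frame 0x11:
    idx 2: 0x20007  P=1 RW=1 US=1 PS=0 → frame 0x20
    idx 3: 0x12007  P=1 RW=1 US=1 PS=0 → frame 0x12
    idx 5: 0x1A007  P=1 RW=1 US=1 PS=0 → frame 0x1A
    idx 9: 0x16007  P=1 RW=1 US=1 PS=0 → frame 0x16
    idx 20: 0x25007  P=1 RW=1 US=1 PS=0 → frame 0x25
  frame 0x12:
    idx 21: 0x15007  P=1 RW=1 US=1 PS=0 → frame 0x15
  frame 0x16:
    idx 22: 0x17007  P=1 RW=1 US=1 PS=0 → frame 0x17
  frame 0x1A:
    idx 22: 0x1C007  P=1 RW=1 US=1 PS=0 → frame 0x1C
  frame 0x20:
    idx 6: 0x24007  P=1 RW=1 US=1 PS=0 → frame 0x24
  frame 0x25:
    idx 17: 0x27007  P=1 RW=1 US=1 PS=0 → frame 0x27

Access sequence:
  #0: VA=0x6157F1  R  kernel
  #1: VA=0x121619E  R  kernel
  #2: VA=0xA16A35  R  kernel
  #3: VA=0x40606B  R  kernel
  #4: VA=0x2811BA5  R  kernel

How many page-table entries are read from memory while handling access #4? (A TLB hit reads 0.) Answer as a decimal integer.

Per-access translation:
#0 VA=0x6157F1 (r,kernel):
  [0] read 0x11 idx=3: raw=0x12007 flags P=1 W=1 U=1 S=0
  [1] read 0x12 idx=21: raw=0x15007 flags P=1 W=1 U=1 S=0
  ✓ 0x157F1  — 2 lookups
#1 VA=0x121619E (r,kernel):
  [0] read 0x11 idx=9: raw=0x16007 flags P=1 W=1 U=1 S=0
  [1] read 0x16 idx=22: raw=0x17007 flags P=1 W=1 U=1 S=0
  ✓ 0x1719E  — 2 lookups
#2 VA=0xA16A35 (r,kernel):
  [0] read 0x11 idx=5: raw=0x1A007 flags P=1 W=1 U=1 S=0
  [1] read 0x1A idx=22: raw=0x1C007 flags P=1 W=1 U=1 S=0
  ✓ 0x1CA35  — 2 lookups
#3 VA=0x40606B (r,kernel):
  [0] read 0x11 idx=2: raw=0x20007 flags P=1 W=1 U=1 S=0
  [1] read 0x20 idx=6: raw=0x24007 flags P=1 W=1 U=1 S=0
  ✓ 0x2406B  — 2 lookups
#4 VA=0x2811BA5 (r,kernel):
  [0] read 0x11 idx=20: raw=0x25007 flags P=1 W=1 U=1 S=0
  [1] read 0x25 idx=17: raw=0x27007 flags P=1 W=1 U=1 S=0
  ✓ 0x27BA5  — 2 lookups

Entries read for #4: 2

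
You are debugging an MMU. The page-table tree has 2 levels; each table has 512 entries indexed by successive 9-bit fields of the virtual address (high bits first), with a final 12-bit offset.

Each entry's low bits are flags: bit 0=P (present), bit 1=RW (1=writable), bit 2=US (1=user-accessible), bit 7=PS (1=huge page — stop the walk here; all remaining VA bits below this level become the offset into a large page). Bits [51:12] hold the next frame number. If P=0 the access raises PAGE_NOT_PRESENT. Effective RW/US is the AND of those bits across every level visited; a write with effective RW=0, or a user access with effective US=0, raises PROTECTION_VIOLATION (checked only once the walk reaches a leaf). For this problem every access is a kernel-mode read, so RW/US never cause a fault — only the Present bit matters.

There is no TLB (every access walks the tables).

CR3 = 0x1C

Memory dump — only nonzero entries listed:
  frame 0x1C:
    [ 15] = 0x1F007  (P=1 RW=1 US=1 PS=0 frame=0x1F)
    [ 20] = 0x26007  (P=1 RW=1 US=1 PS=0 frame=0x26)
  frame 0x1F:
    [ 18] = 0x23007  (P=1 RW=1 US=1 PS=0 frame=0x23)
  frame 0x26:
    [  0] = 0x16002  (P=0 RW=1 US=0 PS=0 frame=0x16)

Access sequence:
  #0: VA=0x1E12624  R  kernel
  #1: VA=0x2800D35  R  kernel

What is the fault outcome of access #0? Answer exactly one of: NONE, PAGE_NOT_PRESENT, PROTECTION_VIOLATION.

Trace:
#0 VA=0x1E12624 (r,kernel):
  [0] read 0x1C idx=15: raw=0x1F007 flags P=1 W=1 U=1 S=0
  [1] read 0x1F idx=18: raw=0x23007 flags P=1 W=1 U=1 S=0
  ⇒ phys 0x23624  [2 reads]
#1 VA=0x2800D35 (r,kernel):
  [0] read 0x1C idx=20: raw=0x26007 flags P=1 W=1 U=1 S=0
  [1] read 0x26 idx=0: raw=0x16002 flags P=0 W=1 U=0 S=0
  ✗ PAGE_NOT_PRESENT  [2 reads]

Access #0 fault: NONE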